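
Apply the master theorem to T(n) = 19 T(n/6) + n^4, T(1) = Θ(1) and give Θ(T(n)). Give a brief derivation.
T(n) = Θ(n^4)

log_6 19 ≈ 1.643. f(n) = n^4 dominates n^(log_6 19) since 4 > 1.643, and the regularity condition a·f(n/b) = 19·(n/6)^4 = (19/1296)·n^4 ≤ c·f(n) holds with c = 19/1296 ≈ 0.0147 < 1. So this is Case 3: T(n) = Θ(f(n)) = Θ(n^4).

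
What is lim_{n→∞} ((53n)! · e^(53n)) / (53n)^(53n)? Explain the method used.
lim = ∞

Stirling: (53n)! ~ sqrt(2π·53n) · (53n/e)^(53n). Hence
  (53n)! · e^(53n) / (53n)^(53n) ~ sqrt(2π·53n) = sqrt(2π·53) · sqrt(n) → ∞.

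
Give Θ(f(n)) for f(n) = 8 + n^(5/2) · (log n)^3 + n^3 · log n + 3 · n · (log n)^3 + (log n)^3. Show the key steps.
f(n) ∈ Θ(n^3 · log n)

Compare the terms by growth order. For large n, n^a · (log n)^b dominates n^a' · (log n)^b' iff a > a', or (a = a' and b > b'). Ranking the 5 terms shows the dominant one is n^3 · log n. Hence f(n) ∈ Θ(n^3 · log n).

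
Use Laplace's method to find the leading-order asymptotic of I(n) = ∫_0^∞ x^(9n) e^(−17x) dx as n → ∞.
I(n) ~ (sqrt(2π·9n) / 17) · (9n/(17e))^(9n)

Write the integrand as exp(9n ln x − 17x) and set f(x) = 9n ln x − 17x. Then f'(x) = 9n/x − 17 = 0 at x* = 9n/17, and f''(x*) = −9n/x*^2 = −17^2/(9n). Laplace's method (interior maximum) gives
  I(n) ~ e^(f(x*)) · sqrt(2π / |f''(x*)|)
        = exp(9n ln(9n/17) − 9n) · sqrt(2π · 9n / 17^2)
        = (9n/17)^(9n) e^(−9n) · sqrt(2π·9n) / 17
        = (sqrt(2π·9n) / 17) · (9n/(17e))^(9n).
This matches Γ(9n+1)/17^(9n+1) with Stirling applied to Γ.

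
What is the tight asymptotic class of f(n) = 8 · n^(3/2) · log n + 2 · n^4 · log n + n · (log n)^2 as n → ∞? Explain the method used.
f(n) ∈ Θ(n^4 · log n)

Compare the terms by growth order. For large n, n^a · (log n)^b dominates n^a' · (log n)^b' iff a > a', or (a = a' and b > b'). Ranking the 3 terms shows the dominant one is 2 · n^4 · log n. Hence f(n) ∈ Θ(n^4 · log n).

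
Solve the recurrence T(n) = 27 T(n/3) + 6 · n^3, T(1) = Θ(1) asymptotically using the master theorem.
T(n) = Θ(n^3 log n)

log_3 27 = 3, and f(n) = 6 · n^3 = Θ(n^(log_3 27)). This is Case 2 of the master theorem: T(n) = Θ(f(n) · log n) = Θ(n^3 log n).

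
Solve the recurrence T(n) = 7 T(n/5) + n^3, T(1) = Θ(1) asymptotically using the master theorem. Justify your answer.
T(n) = Θ(n^3)

log_5 7 ≈ 1.209. f(n) = n^3 dominates n^(log_5 7) since 3 > 1.209, and the regularity condition a·f(n/b) = 7·(n/5)^3 = (7/125)·n^3 ≤ c·f(n) holds with c = 7/125 ≈ 0.056 < 1. So this is Case 3: T(n) = Θ(f(n)) = Θ(n^3).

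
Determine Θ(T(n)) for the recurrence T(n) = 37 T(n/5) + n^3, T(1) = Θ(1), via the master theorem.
T(n) = Θ(n^3)

log_5 37 ≈ 2.244. f(n) = n^3 dominates n^(log_5 37) since 3 > 2.244, and the regularity condition a·f(n/b) = 37·(n/5)^3 = (37/125)·n^3 ≤ c·f(n) holds with c = 37/125 ≈ 0.296 < 1. So this is Case 3: T(n) = Θ(f(n)) = Θ(n^3).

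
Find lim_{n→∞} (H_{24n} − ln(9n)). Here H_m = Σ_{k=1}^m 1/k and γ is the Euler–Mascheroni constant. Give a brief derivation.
lim = ln(8/3) + γ

By Euler-Maclaurin, H_m = ln m + γ + O(1/m). So
  H_{24n} − ln(9n) = ln(24n) + γ − ln(9n) + O(1/n)
                       = ln(24/9) + γ + O(1/n).
Hence the limit is ln(24/9) + γ (= ln(8/3)).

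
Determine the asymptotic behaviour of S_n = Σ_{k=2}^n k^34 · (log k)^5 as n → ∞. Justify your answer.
S_n ~ n^35 · (log n)^5 / 35

By integral comparison, S_n = ∫_1^n x^34 · (log x)^5 dx + O(n^34 · (log n)^5). For the integral, the leading term of ∫_1^n x^34 (log x)^5 dx is n^35/35 · (log n)^5 (by repeated integration by parts; each step lowers the log-exponent and produces a relatively O(1/log n) correction). Hence S_n ~ n^35 · (log n)^5 / 35.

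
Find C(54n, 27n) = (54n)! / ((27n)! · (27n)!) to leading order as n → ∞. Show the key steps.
C(54n, 27n) ~ (4)^(27n) · sqrt(1/(π·27n))

Write N = 27n. Apply Stirling to each factorial:
  (2N)! ~ sqrt(2π·2N) · (2N/e)^(2N),
  N! ~ sqrt(2π N) · (N/e)^N,
  (1N)! ~ sqrt(2π·1N) · (1N/e)^(1N).
The exponential factors combine to (2N)^(2N) / (N^N · (1N)^(1N)) = 2^(2N)/1^(1N) = (2^2/1^1)^N = (4)^N.
The square-root prefactors combine to sqrt(2π·2N) / (sqrt(2π N)·sqrt(2π·1N)) = sqrt(2 / (2π·1·N)) = sqrt(1/(π·27n)).
Substituting N = 27n: C(54n, 27n) ~ (4)^(27n) · sqrt(1/(π·27n)).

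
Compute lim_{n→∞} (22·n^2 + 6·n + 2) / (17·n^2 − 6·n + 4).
lim = 22/17

For large n the leading n^2 terms dominate both numerator and denominator. Dividing top and bottom by n^2, every other term tends to 0, leaving 22/17.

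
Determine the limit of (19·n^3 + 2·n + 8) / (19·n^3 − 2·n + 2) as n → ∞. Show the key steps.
lim = 19/19 = 1

For large n the leading n^3 terms dominate both numerator and denominator. Dividing top and bottom by n^3, every other term tends to 0, leaving 19/19 = 1.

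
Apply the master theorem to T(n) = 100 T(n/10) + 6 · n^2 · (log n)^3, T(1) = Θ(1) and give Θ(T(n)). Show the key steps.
T(n) = Θ(n^2 · (log n)^4)

Here log_10 100 = 2 and f(n) = 6 · n^2 · (log n)^3 = Θ(n^(log_10 100) · (log n)^3). This is the extended Case 2 of the master theorem (f matches the critical exponent up to log factors), giving T(n) = Θ(n^(log_10 100) · (log n)^(3+1)) = Θ(n^2 · (log n)^4).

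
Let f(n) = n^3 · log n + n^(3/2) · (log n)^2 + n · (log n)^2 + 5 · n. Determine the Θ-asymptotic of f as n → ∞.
f(n) ∈ Θ(n^3 · log n)

Compare the terms by growth order. For large n, n^a · (log n)^b dominates n^a' · (log n)^b' iff a > a', or (a = a' and b > b'). Ranking the 4 terms shows the dominant one is n^3 · log n. Hence f(n) ∈ Θ(n^3 · log n).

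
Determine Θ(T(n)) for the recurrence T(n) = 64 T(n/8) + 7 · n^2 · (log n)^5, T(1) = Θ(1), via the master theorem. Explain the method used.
T(n) = Θ(n^2 · (log n)^6)

Here log_8 64 = 2 and f(n) = 7 · n^2 · (log n)^5 = Θ(n^(log_8 64) · (log n)^5). This is the extended Case 2 of the master theorem (f matches the critical exponent up to log factors), giving T(n) = Θ(n^(log_8 64) · (log n)^(5+1)) = Θ(n^2 · (log n)^6).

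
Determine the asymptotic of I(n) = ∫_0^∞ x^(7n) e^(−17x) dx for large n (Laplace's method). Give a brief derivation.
I(n) ~ (sqrt(2π·7n) / 17) · (7n/(17e))^(7n)

Write the integrand as exp(7n ln x − 17x) and set f(x) = 7n ln x − 17x. Then f'(x) = 7n/x − 17 = 0 at x* = 7n/17, and f''(x*) = −7n/x*^2 = −17^2/(7n). Laplace's method (interior maximum) gives
  I(n) ~ e^(f(x*)) · sqrt(2π / |f''(x*)|)
        = exp(7n ln(7n/17) − 7n) · sqrt(2π · 7n / 17^2)
        = (7n/17)^(7n) e^(−7n) · sqrt(2π·7n) / 17
        = (sqrt(2π·7n) / 17) · (7n/(17e))^(7n).
This matches Γ(7n+1)/17^(7n+1) with Stirling applied to Γ.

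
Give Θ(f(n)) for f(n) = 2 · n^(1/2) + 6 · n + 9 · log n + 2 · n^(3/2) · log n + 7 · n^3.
f(n) ∈ Θ(n^3)

Compare the terms by growth order. For large n, n^a · (log n)^b dominates n^a' · (log n)^b' iff a > a', or (a = a' and b > b'). Ranking the 5 terms shows the dominant one is 7 · n^3. Hence f(n) ∈ Θ(n^3).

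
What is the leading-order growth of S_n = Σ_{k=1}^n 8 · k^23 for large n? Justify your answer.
S_n ~ n^24 / 3

By integral comparison (Euler-Maclaurin), Σ_{k=1}^n 8 · k^23 = 8 · ∫_0^n x^23 dx + O(n^23) = 8 · n^24/24 = n^24 / 3 + O(n^23). (Equivalently, Faulhaber's formula gives the same leading term.)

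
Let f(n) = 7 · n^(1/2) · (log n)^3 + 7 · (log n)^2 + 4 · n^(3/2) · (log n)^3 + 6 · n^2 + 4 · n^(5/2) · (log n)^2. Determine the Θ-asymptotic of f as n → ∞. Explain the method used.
f(n) ∈ Θ(n^(5/2) · (log n)^2)

Compare the terms by growth order. For large n, n^a · (log n)^b dominates n^a' · (log n)^b' iff a > a', or (a = a' and b > b'). Ranking the 5 terms shows the dominant one is 4 · n^(5/2) · (log n)^2. Hence f(n) ∈ Θ(n^(5/2) · (log n)^2).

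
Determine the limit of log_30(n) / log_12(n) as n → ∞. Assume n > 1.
lim = ln(12) / ln(30) = log_30(12)

Change of base: log_30(n) = ln n / ln 30 and log_12(n) = ln n / ln 12. The ratio is (ln n / ln 30) · (ln 12 / ln n) = ln 12 / ln 30, a constant independent of n. So the limit is ln 12 / ln 30 = log_30(12).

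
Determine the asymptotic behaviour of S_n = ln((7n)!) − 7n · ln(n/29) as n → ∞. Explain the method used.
S_n ~ 7n · (ln 203 − 1) + O(ln n)

Stirling: ln((7n)!) = 7n ln(7n) − 7n + O(ln n).
  S_n = 7n ln(7n) − 7n − 7n ln(n/29) + O(ln n)
      = 7n ln(7n) − 7n ln n + 7n ln 29 − 7n + O(ln n)
      = 7n ln 7 + 7n ln 29 − 7n + O(ln n)
      = 7n (ln 203 − 1) + O(ln n).
Numerically ln(203) − 1 ≈ 4.3132.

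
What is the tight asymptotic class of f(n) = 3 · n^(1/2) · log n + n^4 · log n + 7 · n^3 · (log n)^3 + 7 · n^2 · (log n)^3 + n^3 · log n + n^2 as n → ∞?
f(n) ∈ Θ(n^4 · log n)

Compare the terms by growth order. For large n, n^a · (log n)^b dominates n^a' · (log n)^b' iff a > a', or (a = a' and b > b'). Ranking the 6 terms shows the dominant one is n^4 · log n. Hence f(n) ∈ Θ(n^4 · log n).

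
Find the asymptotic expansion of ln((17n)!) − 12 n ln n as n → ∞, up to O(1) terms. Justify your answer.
ln((17n)!) − 12 n ln n = 5 n ln n + 17(ln 17 − 1) n + (1/2) ln(2π·17n) + O(1/n)

Stirling: ln((17n)!) = 17n ln(17n) − 17n + (1/2) ln(2π·17n) + O(1/n).
Expand 17n ln(17n) = 17n (ln n + ln 17) = 17n ln n + 17n ln 17.
Subtract 12n ln n: leading term is (17 − 12) n ln n = 5 n ln n. The next term is 17n ln 17 − 17n = 17(ln 17 − 1) n. Then the (1/2) ln(2π·17n) correction.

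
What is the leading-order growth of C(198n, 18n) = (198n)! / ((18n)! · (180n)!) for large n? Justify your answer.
C(198n, 18n) ~ (285311670611/10000000000)^(18n) · sqrt(11/(20π·18n))

Write N = 18n. Apply Stirling to each factorial:
  (11N)! ~ sqrt(2π·11N) · (11N/e)^(11N),
  N! ~ sqrt(2π N) · (N/e)^N,
  (10N)! ~ sqrt(2π·10N) · (10N/e)^(10N).
The exponential factors combine to (11N)^(11N) / (N^N · (10N)^(10N)) = 11^(11N)/10^(10N) = (11^11/10^10)^N = (285311670611/10000000000)^N.
The square-root prefactors combine to sqrt(2π·11N) / (sqrt(2π N)·sqrt(2π·10N)) = sqrt(11 / (2π·10·N)) = sqrt(11/(20π·18n)).
Substituting N = 18n: C(198n, 18n) ~ (285311670611/10000000000)^(18n) · sqrt(11/(20π·18n)).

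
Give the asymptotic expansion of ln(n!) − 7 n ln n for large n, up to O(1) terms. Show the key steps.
ln(n!) − 7 n ln n = −6 n ln n − n + (1/2) ln(2π n) + O(1/n)

Stirling: ln((n)!) = n ln(n) − n + (1/2) ln(2π·n) + O(1/n).
Here n ln(n) = n ln n.
Subtract 7n ln n: leading term is (1 − 7) n ln n = −6 n ln n. The next term is −n. Then the (1/2) ln(2π·n) correction.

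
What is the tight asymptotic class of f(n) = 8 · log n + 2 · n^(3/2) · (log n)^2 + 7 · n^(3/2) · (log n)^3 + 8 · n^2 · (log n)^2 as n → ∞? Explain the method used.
f(n) ∈ Θ(n^2 · (log n)^2)

Compare the terms by growth order. For large n, n^a · (log n)^b dominates n^a' · (log n)^b' iff a > a', or (a = a' and b > b'). Ranking the 4 terms shows the dominant one is 8 · n^2 · (log n)^2. Hence f(n) ∈ Θ(n^2 · (log n)^2).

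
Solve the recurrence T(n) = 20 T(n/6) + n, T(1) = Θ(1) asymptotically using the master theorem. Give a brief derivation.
T(n) = Θ(n^(log_6 20))

Master theorem: compare f(n) = n to n^(log_6 20) where log_6 20 ≈ 1.672. Since 1 < log_6 20, we have f(n) = O(n^(log_6 20 − ε)) for some ε > 0 — Case 1. Hence T(n) = Θ(n^(log_6 20)).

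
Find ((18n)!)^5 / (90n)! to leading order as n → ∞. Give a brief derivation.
((18n)!)^5/(90n)! ~ ((2π·18n)^(4/2) / sqrt(5)) · 5^(−5·18n)  →  0

Write N = 18n. Stirling: N! ~ sqrt(2π N)(N/e)^N and (5N)! ~ sqrt(2π·5N)·(5N/e)^(5N).
  (N!)^5/(5N)! ~ (2π N)^(5/2) (N/e)^(5N) / [sqrt(2π·5N) (5N/e)^(5N)]
     = (2π N)^(5/2) / sqrt(2π·5N) · (N/(5N))^(5N)
     = (2π N)^((5−1)/2) / sqrt(5) · 5^(−5N).
Since 5^5 > 1, the factor 5^(−5N) decays exponentially, so the ratio → 0. Substituting N = 18n gives the stated form.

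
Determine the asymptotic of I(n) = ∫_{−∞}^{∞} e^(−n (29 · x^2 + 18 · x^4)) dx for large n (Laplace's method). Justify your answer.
I(n) ~ sqrt(π/(29n))

φ(x) = 29 · x^2 + 18 · x^4 has its unique global minimum at x* = 0 (since φ'(x) = 58x + 72x^3 = 0 only at x = 0 for real x with both coefficients positive, and φ → ∞ as |x| → ∞). At x* = 0, φ(0) = 0 and φ''(0) = 58. Laplace's method then gives
  I(n) ~ sqrt(2π / (n · φ''(0))) · e^(−n φ(0)) = sqrt(2π / (58n)) = sqrt(π/(29n)).
The 18 · x^4 term contributes only at subleading order (an O(1/n) relative correction).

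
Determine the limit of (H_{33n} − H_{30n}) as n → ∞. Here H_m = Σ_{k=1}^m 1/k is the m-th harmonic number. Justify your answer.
lim = ln(33/30) = ln(11/10)

Euler-Maclaurin gives H_m = ln m + γ + 1/(2m) + O(1/m^2). The γ and O(1/m) terms cancel in the difference:
  H_{33n} − H_{30n} = ln(33n) − ln(30n) + O(1/n) = ln(33/30) + O(1/n).
Hence the limit is ln(33/30) = ln(11/10).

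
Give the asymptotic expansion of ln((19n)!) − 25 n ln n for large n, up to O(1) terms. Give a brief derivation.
ln((19n)!) − 25 n ln n = −6 n ln n + 19(ln 19 − 1) n + (1/2) ln(2π·19n) + O(1/n)

Stirling: ln((19n)!) = 19n ln(19n) − 19n + (1/2) ln(2π·19n) + O(1/n).
Expand 19n ln(19n) = 19n (ln n + ln 19) = 19n ln n + 19n ln 19.
Subtract 25n ln n: leading term is (19 − 25) n ln n = −6 n ln n. The next term is 19n ln 19 − 19n = 19(ln 19 − 1) n. Then the (1/2) ln(2π·19n) correction.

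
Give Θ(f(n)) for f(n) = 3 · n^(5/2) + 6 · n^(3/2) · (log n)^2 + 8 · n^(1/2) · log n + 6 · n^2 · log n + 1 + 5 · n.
f(n) ∈ Θ(n^(5/2))

Compare the terms by growth order. For large n, n^a · (log n)^b dominates n^a' · (log n)^b' iff a > a', or (a = a' and b > b'). Ranking the 6 terms shows the dominant one is 3 · n^(5/2). Hence f(n) ∈ Θ(n^(5/2)).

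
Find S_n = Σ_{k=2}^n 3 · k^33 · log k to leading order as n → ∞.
S_n ~ 3 · n^34 log n / 34 − 3 · n^34 / 1156

By integral comparison, S_n = ∫_1^n 3 · x^33 · log x dx + O(n^33 · log n). For the integral, ∫ x^33 log x dx = n^34 log n / 34 − n^34/1156 (integration by parts). Hence S_n ~ 3 · n^34 log n / 34 − 3 · n^34 / 1156.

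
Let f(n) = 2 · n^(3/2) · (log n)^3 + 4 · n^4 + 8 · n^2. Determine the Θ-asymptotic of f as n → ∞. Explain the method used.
f(n) ∈ Θ(n^4)

Compare the terms by growth order. For large n, n^a · (log n)^b dominates n^a' · (log n)^b' iff a > a', or (a = a' and b > b'). Ranking the 3 terms shows the dominant one is 4 · n^4. Hence f(n) ∈ Θ(n^4).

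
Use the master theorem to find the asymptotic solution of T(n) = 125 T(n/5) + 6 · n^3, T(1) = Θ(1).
T(n) = Θ(n^3 log n)

log_5 125 = 3, and f(n) = 6 · n^3 = Θ(n^(log_5 125)). This is Case 2 of the master theorem: T(n) = Θ(f(n) · log n) = Θ(n^3 log n).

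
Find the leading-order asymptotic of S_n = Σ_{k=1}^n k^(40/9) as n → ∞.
S_n ~ (9/49) · n^(49/9)

Integral comparison: Σ_{k=1}^n k^(40/9) = ∫_0^n x^(40/9) dx + O(n^(40/9)). The integral is n^(1 + 40/9) / (1 + 40/9) = n^((40+9)/9) / ((40+9)/9) = (9/49) · n^(49/9).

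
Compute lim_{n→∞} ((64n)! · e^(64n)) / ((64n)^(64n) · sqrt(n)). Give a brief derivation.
lim = sqrt(2π·64)

Stirling: (64n)! ~ sqrt(2π·64n) · (64n/e)^(64n). Hence
  (64n)! · e^(64n) / (64n)^(64n) ~ sqrt(2π·64n).
Dividing by sqrt(n): sqrt(2π·64n) / sqrt(n) = sqrt(2π·64) · n^((1−1)/2), so the limit is sqrt(2π·64).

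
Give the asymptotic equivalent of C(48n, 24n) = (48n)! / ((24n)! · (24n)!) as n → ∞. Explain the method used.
C(48n, 24n) ~ (4)^(24n) · sqrt(1/(π·24n))

Write N = 24n. Apply Stirling to each factorial:
  (2N)! ~ sqrt(2π·2N) · (2N/e)^(2N),
  N! ~ sqrt(2π N) · (N/e)^N,
  (1N)! ~ sqrt(2π·1N) · (1N/e)^(1N).
The exponential factors combine to (2N)^(2N) / (N^N · (1N)^(1N)) = 2^(2N)/1^(1N) = (2^2/1^1)^N = (4)^N.
The square-root prefactors combine to sqrt(2π·2N) / (sqrt(2π N)·sqrt(2π·1N)) = sqrt(2 / (2π·1·N)) = sqrt(1/(π·24n)).
Substituting N = 24n: C(48n, 24n) ~ (4)^(24n) · sqrt(1/(π·24n)).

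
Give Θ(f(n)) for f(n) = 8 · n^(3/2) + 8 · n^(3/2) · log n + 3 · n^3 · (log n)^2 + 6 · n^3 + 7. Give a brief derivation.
f(n) ∈ Θ(n^3 · (log n)^2)

Compare the terms by growth order. For large n, n^a · (log n)^b dominates n^a' · (log n)^b' iff a > a', or (a = a' and b > b'). Ranking the 5 terms shows the dominant one is 3 · n^3 · (log n)^2. Hence f(n) ∈ Θ(n^3 · (log n)^2).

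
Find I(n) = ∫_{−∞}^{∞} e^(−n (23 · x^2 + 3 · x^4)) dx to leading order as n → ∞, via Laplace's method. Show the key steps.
I(n) ~ sqrt(π/(23n))

φ(x) = 23 · x^2 + 3 · x^4 has its unique global minimum at x* = 0 (since φ'(x) = 46x + 12x^3 = 0 only at x = 0 for real x with both coefficients positive, and φ → ∞ as |x| → ∞). At x* = 0, φ(0) = 0 and φ''(0) = 46. Laplace's method then gives
  I(n) ~ sqrt(2π / (n · φ''(0))) · e^(−n φ(0)) = sqrt(2π / (46n)) = sqrt(π/(23n)).
The 3 · x^4 term contributes only at subleading order (an O(1/n) relative correction).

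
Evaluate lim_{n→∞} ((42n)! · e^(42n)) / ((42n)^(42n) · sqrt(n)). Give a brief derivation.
lim = sqrt(2π·42)

Stirling: (42n)! ~ sqrt(2π·42n) · (42n/e)^(42n). Hence
  (42n)! · e^(42n) / (42n)^(42n) ~ sqrt(2π·42n).
Dividing by sqrt(n): sqrt(2π·42n) / sqrt(n) = sqrt(2π·42) · n^((1−1)/2), so the limit is sqrt(2π·42).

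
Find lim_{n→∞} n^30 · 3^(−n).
lim = 0

Exponentials with base > 1 dominate every fixed polynomial: for any fixed c, n^c / 3^n → 0 as n → ∞ (e.g. by the ratio test, or by writing 3^n = e^(n ln 3) and noting e^(n ln 3) / n^c → ∞). Hence n^30 · 3^(−n) = n^30 / 3^n → 0.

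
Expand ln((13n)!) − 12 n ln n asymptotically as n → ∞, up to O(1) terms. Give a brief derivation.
ln((13n)!) − 12 n ln n = n ln n + 13(ln 13 − 1) n + (1/2) ln(2π·13n) + O(1/n)

Stirling: ln((13n)!) = 13n ln(13n) − 13n + (1/2) ln(2π·13n) + O(1/n).
Expand 13n ln(13n) = 13n (ln n + ln 13) = 13n ln n + 13n ln 13.
Subtract 12n ln n: leading term is (13 − 12) n ln n = n ln n. The next term is 13n ln 13 − 13n = 13(ln 13 − 1) n. Then the (1/2) ln(2π·13n) correction.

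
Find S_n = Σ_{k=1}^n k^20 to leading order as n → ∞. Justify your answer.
S_n ~ n^21 / 21

By integral comparison (Euler-Maclaurin), Σ_{k=1}^n k^20 = ∫_0^n x^20 dx + O(n^20) = n^21/21 + O(n^20). (Equivalently, Faulhaber's formula gives the same leading term.)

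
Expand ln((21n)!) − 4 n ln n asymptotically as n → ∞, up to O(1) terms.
ln((21n)!) − 4 n ln n = 17 n ln n + 21(ln 21 − 1) n + (1/2) ln(2π·21n) + O(1/n)

Stirling: ln((21n)!) = 21n ln(21n) − 21n + (1/2) ln(2π·21n) + O(1/n).
Expand 21n ln(21n) = 21n (ln n + ln 21) = 21n ln n + 21n ln 21.
Subtract 4n ln n: leading term is (21 − 4) n ln n = 17 n ln n. The next term is 21n ln 21 − 21n = 21(ln 21 − 1) n. Then the (1/2) ln(2π·21n) correction.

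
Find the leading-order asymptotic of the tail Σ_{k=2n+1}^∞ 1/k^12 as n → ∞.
Σ_{k>2n} 1/k^12 ~ 1/(11 · (2n)^11)

Compare to the integral: ∫_{2n}^∞ x^(−12) dx = [−x^(−11)/11]_{2n}^∞ = 1/((12−1)·(2n)^11). Euler-Maclaurin then gives
  Σ_{k>2n} 1/k^12 = ∫_{2n}^∞ dx/x^12 − 1/(2·(2n)^12) + O(1/(2n)^13).
(Equivalently this is ζ(12) − Σ_{k≤2n} 1/k^12.)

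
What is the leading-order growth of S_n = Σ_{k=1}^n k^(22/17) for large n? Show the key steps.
S_n ~ (17/39) · n^(39/17)

Integral comparison: Σ_{k=1}^n k^(22/17) = ∫_0^n x^(22/17) dx + O(n^(22/17)). The integral is n^(1 + 22/17) / (1 + 22/17) = n^((22+17)/17) / ((22+17)/17) = (17/39) · n^(39/17).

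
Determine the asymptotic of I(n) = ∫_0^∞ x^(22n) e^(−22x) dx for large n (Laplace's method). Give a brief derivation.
I(n) ~ (sqrt(2π·22n) / 22) · (22n/(22e))^(22n)

Write the integrand as exp(22n ln x − 22x) and set f(x) = 22n ln x − 22x. Then f'(x) = 22n/x − 22 = 0 at x* = 22n/22, and f''(x*) = −22n/x*^2 = −22^2/(22n). Laplace's method (interior maximum) gives
  I(n) ~ e^(f(x*)) · sqrt(2π / |f''(x*)|)
        = exp(22n ln(22n/22) − 22n) · sqrt(2π · 22n / 22^2)
        = (22n/22)^(22n) e^(−22n) · sqrt(2π·22n) / 22
        = (sqrt(2π·22n) / 22) · (22n/(22e))^(22n).
This matches Γ(22n+1)/22^(22n+1) with Stirling applied to Γ.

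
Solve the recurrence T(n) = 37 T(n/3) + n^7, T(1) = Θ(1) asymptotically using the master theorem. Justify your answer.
T(n) = Θ(n^7)

log_3 37 ≈ 3.287. f(n) = n^7 dominates n^(log_3 37) since 7 > 3.287, and the regularity condition a·f(n/b) = 37·(n/3)^7 = (37/2187)·n^7 ≤ c·f(n) holds with c = 37/2187 ≈ 0.0169 < 1. So this is Case 3: T(n) = Θ(f(n)) = Θ(n^7).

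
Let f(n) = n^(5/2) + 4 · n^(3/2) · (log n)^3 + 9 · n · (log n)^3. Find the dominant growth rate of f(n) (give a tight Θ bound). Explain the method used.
f(n) ∈ Θ(n^(5/2))

Compare the terms by growth order. For large n, n^a · (log n)^b dominates n^a' · (log n)^b' iff a > a', or (a = a' and b > b'). Ranking the 3 terms shows the dominant one is n^(5/2). Hence f(n) ∈ Θ(n^(5/2)).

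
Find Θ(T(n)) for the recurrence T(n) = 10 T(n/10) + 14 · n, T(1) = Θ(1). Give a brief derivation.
T(n) = Θ(n log n)

log_10 10 = 1, and f(n) = 14 · n = Θ(n^(log_10 10)). This is Case 2 of the master theorem: T(n) = Θ(f(n) · log n) = Θ(n log n).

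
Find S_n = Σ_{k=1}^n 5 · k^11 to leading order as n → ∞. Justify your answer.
S_n ~ 5 · n^12 / 12

By integral comparison (Euler-Maclaurin), Σ_{k=1}^n 5 · k^11 = 5 · ∫_0^n x^11 dx + O(n^11) = 5 · n^12/12 + O(n^11). (Equivalently, Faulhaber's formula gives the same leading term.)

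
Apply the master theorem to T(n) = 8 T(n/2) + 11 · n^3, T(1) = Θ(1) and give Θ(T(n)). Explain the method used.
T(n) = Θ(n^3 log n)

log_2 8 = 3, and f(n) = 11 · n^3 = Θ(n^(log_2 8)). This is Case 2 of the master theorem: T(n) = Θ(f(n) · log n) = Θ(n^3 log n).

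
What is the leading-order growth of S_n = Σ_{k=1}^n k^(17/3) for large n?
S_n ~ (3/20) · n^(20/3)

Integral comparison: Σ_{k=1}^n k^(17/3) = ∫_0^n x^(17/3) dx + O(n^(17/3)). The integral is n^(1 + 17/3) / (1 + 17/3) = n^((17+3)/3) / ((17+3)/3) = (3/20) · n^(20/3).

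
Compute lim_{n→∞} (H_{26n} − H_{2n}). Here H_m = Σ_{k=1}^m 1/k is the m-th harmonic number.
lim = ln(26/2) = ln 13

Euler-Maclaurin gives H_m = ln m + γ + 1/(2m) + O(1/m^2). The γ and O(1/m) terms cancel in the difference:
  H_{26n} − H_{2n} = ln(26n) − ln(2n) + O(1/n) = ln(26/2) + O(1/n).
Hence the limit is ln(26/2) = ln 13.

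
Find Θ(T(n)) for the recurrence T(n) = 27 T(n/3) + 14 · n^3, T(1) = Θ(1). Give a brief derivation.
T(n) = Θ(n^3 log n)

log_3 27 = 3, and f(n) = 14 · n^3 = Θ(n^(log_3 27)). This is Case 2 of the master theorem: T(n) = Θ(f(n) · log n) = Θ(n^3 log n).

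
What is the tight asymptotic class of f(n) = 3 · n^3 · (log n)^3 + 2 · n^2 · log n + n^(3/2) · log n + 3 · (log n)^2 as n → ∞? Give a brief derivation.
f(n) ∈ Θ(n^3 · (log n)^3)

Compare the terms by growth order. For large n, n^a · (log n)^b dominates n^a' · (log n)^b' iff a > a', or (a = a' and b > b'). Ranking the 4 terms shows the dominant one is 3 · n^3 · (log n)^3. Hence f(n) ∈ Θ(n^3 · (log n)^3).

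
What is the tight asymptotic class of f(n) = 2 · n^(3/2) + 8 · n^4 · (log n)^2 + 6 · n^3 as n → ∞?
f(n) ∈ Θ(n^4 · (log n)^2)

Compare the terms by growth order. For large n, n^a · (log n)^b dominates n^a' · (log n)^b' iff a > a', or (a = a' and b > b'). Ranking the 3 terms shows the dominant one is 8 · n^4 · (log n)^2. Hence f(n) ∈ Θ(n^4 · (log n)^2).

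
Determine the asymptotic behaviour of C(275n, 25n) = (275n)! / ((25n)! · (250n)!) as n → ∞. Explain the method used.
C(275n, 25n) ~ (285311670611/10000000000)^(25n) · sqrt(11/(20π·25n))

Write N = 25n. Apply Stirling to each factorial:
  (11N)! ~ sqrt(2π·11N) · (11N/e)^(11N),
  N! ~ sqrt(2π N) · (N/e)^N,
  (10N)! ~ sqrt(2π·10N) · (10N/e)^(10N).
The exponential factors combine to (11N)^(11N) / (N^N · (10N)^(10N)) = 11^(11N)/10^(10N) = (11^11/10^10)^N = (285311670611/10000000000)^N.
The square-root prefactors combine to sqrt(2π·11N) / (sqrt(2π N)·sqrt(2π·10N)) = sqrt(11 / (2π·10·N)) = sqrt(11/(20π·25n)).
Substituting N = 25n: C(275n, 25n) ~ (285311670611/10000000000)^(25n) · sqrt(11/(20π·25n)).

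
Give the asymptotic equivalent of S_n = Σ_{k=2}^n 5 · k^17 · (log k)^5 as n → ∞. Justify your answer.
S_n ~ 5 · n^18 · (log n)^5 / 18

By integral comparison, S_n = ∫_1^n 5 · x^17 · (log x)^5 dx + O(n^17 · (log n)^5). For the integral, the leading term of ∫_1^n x^17 (log x)^5 dx is n^18/18 · (log n)^5 (by repeated integration by parts; each step lowers the log-exponent and produces a relatively O(1/log n) correction). Hence S_n ~ 5 · n^18 · (log n)^5 / 18.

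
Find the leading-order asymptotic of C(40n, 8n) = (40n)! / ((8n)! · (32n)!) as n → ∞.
C(40n, 8n) ~ (3125/256)^(8n) · sqrt(5/(8π·8n))

Write N = 8n. Apply Stirling to each factorial:
  (5N)! ~ sqrt(2π·5N) · (5N/e)^(5N),
  N! ~ sqrt(2π N) · (N/e)^N,
  (4N)! ~ sqrt(2π·4N) · (4N/e)^(4N).
The exponential factors combine to (5N)^(5N) / (N^N · (4N)^(4N)) = 5^(5N)/4^(4N) = (5^5/4^4)^N = (3125/256)^N.
The square-root prefactors combine to sqrt(2π·5N) / (sqrt(2π N)·sqrt(2π·4N)) = sqrt(5 / (2π·4·N)) = sqrt(5/(8π·8n)).
Substituting N = 8n: C(40n, 8n) ~ (3125/256)^(8n) · sqrt(5/(8π·8n)).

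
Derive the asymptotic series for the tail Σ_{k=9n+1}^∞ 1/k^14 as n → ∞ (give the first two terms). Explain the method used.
Σ_{k>9n} 1/k^14 = 1/(13 · (9n)^13) − 1/(2 · (9n)^14) + O(1/(9n)^15)

Compare to the integral: ∫_{9n}^∞ x^(−14) dx = [−x^(−13)/13]_{9n}^∞ = 1/((14−1)·(9n)^13). The Euler-Maclaurin correction adds −f(9n)/2 = −1/(2·(9n)^14). Euler-Maclaurin then gives
  Σ_{k>9n} 1/k^14 = ∫_{9n}^∞ dx/x^14 − 1/(2·(9n)^14) + O(1/(9n)^15).
(Equivalently this is ζ(14) − Σ_{k≤9n} 1/k^14.)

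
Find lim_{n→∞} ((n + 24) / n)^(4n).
lim = e^96

Rewrite as (1 + 24/n)^(4n). By the standard limit (1 + x/n)^n → e^x, we have (1 + 24/n)^n → e^24, and raising to the 4th power gives e^96.
More precisely, ln[(1 + 24/n)^(4n)] = 4n · ln(1 + 24/n) = 4n · (24/n + O(1/n^2)) = 96 + O(1/n) → 96.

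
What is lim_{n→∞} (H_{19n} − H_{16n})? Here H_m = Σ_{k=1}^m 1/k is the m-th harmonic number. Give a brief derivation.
lim = ln(19/16)

Euler-Maclaurin gives H_m = ln m + γ + 1/(2m) + O(1/m^2). The γ and O(1/m) terms cancel in the difference:
  H_{19n} − H_{16n} = ln(19n) − ln(16n) + O(1/n) = ln(19/16) + O(1/n).
Hence the limit is ln(19/16).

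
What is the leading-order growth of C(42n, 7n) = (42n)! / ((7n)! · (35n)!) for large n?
C(42n, 7n) ~ (46656/3125)^(7n) · sqrt(3/(5π·7n))

Write N = 7n. Apply Stirling to each factorial:
  (6N)! ~ sqrt(2π·6N) · (6N/e)^(6N),
  N! ~ sqrt(2π N) · (N/e)^N,
  (5N)! ~ sqrt(2π·5N) · (5N/e)^(5N).
The exponential factors combine to (6N)^(6N) / (N^N · (5N)^(5N)) = 6^(6N)/5^(5N) = (6^6/5^5)^N = (46656/3125)^N.
The square-root prefactors combine to sqrt(2π·6N) / (sqrt(2π N)·sqrt(2π·5N)) = sqrt(6 / (2π·5·N)) = sqrt(3/(5π·7n)).
Substituting N = 7n: C(42n, 7n) ~ (46656/3125)^(7n) · sqrt(3/(5π·7n)).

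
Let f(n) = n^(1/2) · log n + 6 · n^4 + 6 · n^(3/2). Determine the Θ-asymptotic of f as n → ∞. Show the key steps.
f(n) ∈ Θ(n^4)

Compare the terms by growth order. For large n, n^a · (log n)^b dominates n^a' · (log n)^b' iff a > a', or (a = a' and b > b'). Ranking the 3 terms shows the dominant one is 6 · n^4. Hence f(n) ∈ Θ(n^4).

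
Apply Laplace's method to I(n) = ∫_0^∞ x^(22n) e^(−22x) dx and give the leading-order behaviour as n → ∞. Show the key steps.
I(n) ~ (sqrt(2π·22n) / 22) · (22n/(22e))^(22n)

Write the integrand as exp(22n ln x − 22x) and set f(x) = 22n ln x − 22x. Then f'(x) = 22n/x − 22 = 0 at x* = 22n/22, and f''(x*) = −22n/x*^2 = −22^2/(22n). Laplace's method (interior maximum) gives
  I(n) ~ e^(f(x*)) · sqrt(2π / |f''(x*)|)
        = exp(22n ln(22n/22) − 22n) · sqrt(2π · 22n / 22^2)
        = (22n/22)^(22n) e^(−22n) · sqrt(2π·22n) / 22
        = (sqrt(2π·22n) / 22) · (22n/(22e))^(22n).
This matches Γ(22n+1)/22^(22n+1) with Stirling applied to Γ.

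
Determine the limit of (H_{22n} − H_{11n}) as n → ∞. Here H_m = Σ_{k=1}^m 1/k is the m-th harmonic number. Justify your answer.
lim = ln(22/11) = ln 2

Euler-Maclaurin gives H_m = ln m + γ + 1/(2m) + O(1/m^2). The γ and O(1/m) terms cancel in the difference:
  H_{22n} − H_{11n} = ln(22n) − ln(11n) + O(1/n) = ln(22/11) + O(1/n).
Hence the limit is ln(22/11) = ln 2.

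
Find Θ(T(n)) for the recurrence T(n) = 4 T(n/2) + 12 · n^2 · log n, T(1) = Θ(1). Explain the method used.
T(n) = Θ(n^2 · (log n)^2)

Here log_2 4 = 2 and f(n) = 12 · n^2 · log n = Θ(n^(log_2 4) · (log n)^1). This is the extended Case 2 of the master theorem (f matches the critical exponent up to log factors), giving T(n) = Θ(n^(log_2 4) · (log n)^(1+1)) = Θ(n^2 · (log n)^2).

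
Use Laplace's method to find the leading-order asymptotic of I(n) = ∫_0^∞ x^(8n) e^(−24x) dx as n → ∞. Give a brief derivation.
I(n) ~ (sqrt(2π·8n) / 24) · (8n/(24e))^(8n)

Write the integrand as exp(8n ln x − 24x) and set f(x) = 8n ln x − 24x. Then f'(x) = 8n/x − 24 = 0 at x* = 8n/24, and f''(x*) = −8n/x*^2 = −24^2/(8n). Laplace's method (interior maximum) gives
  I(n) ~ e^(f(x*)) · sqrt(2π / |f''(x*)|)
        = exp(8n ln(8n/24) − 8n) · sqrt(2π · 8n / 24^2)
        = (8n/24)^(8n) e^(−8n) · sqrt(2π·8n) / 24
        = (sqrt(2π·8n) / 24) · (8n/(24e))^(8n).
This matches Γ(8n+1)/24^(8n+1) with Stirling applied to Γ.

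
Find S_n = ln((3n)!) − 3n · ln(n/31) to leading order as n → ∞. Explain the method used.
S_n ~ 3n · (ln 93 − 1) + O(ln n)

Stirling: ln((3n)!) = 3n ln(3n) − 3n + O(ln n).
  S_n = 3n ln(3n) − 3n − 3n ln(n/31) + O(ln n)
      = 3n ln(3n) − 3n ln n + 3n ln 31 − 3n + O(ln n)
      = 3n ln 3 + 3n ln 31 − 3n + O(ln n)
      = 3n (ln 93 − 1) + O(ln n).
Numerically ln(93) − 1 ≈ 3.5326.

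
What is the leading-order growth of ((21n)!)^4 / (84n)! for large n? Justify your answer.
((21n)!)^4/(84n)! ~ ((2π·21n)^(3/2) / 2) · 4^(−4·21n)  →  0

Write N = 21n. Stirling: N! ~ sqrt(2π N)(N/e)^N and (4N)! ~ sqrt(2π·4N)·(4N/e)^(4N).
  (N!)^4/(4N)! ~ (2π N)^(4/2) (N/e)^(4N) / [sqrt(2π·4N) (4N/e)^(4N)]
     = (2π N)^(4/2) / sqrt(2π·4N) · (N/(4N))^(4N)
     = (2π N)^((4−1)/2) / 2 · 4^(−4N).
Since 4^4 > 1, the factor 4^(−4N) decays exponentially, so the ratio → 0. Substituting N = 21n gives the stated form.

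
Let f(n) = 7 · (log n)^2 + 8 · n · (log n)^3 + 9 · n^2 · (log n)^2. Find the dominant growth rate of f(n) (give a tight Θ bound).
f(n) ∈ Θ(n^2 · (log n)^2)

Compare the terms by growth order. For large n, n^a · (log n)^b dominates n^a' · (log n)^b' iff a > a', or (a = a' and b > b'). Ranking the 3 terms shows the dominant one is 9 · n^2 · (log n)^2. Hence f(n) ∈ Θ(n^2 · (log n)^2).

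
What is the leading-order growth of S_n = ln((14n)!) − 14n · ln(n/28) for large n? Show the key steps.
S_n ~ 14n · (ln 392 − 1) + O(ln n)

Stirling: ln((14n)!) = 14n ln(14n) − 14n + O(ln n).
  S_n = 14n ln(14n) − 14n − 14n ln(n/28) + O(ln n)
      = 14n ln(14n) − 14n ln n + 14n ln 28 − 14n + O(ln n)
      = 14n ln 14 + 14n ln 28 − 14n + O(ln n)
      = 14n (ln 392 − 1) + O(ln n).
Numerically ln(392) − 1 ≈ 4.9713.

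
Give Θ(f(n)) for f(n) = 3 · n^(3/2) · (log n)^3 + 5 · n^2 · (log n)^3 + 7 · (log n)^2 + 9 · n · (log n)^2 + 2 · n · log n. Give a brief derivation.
f(n) ∈ Θ(n^2 · (log n)^3)

Compare the terms by growth order. For large n, n^a · (log n)^b dominates n^a' · (log n)^b' iff a > a', or (a = a' and b > b'). Ranking the 5 terms shows the dominant one is 5 · n^2 · (log n)^3. Hence f(n) ∈ Θ(n^2 · (log n)^3).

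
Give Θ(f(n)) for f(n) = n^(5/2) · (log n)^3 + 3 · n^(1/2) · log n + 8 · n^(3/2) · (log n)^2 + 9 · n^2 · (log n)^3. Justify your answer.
f(n) ∈ Θ(n^(5/2) · (log n)^3)

Compare the terms by growth order. For large n, n^a · (log n)^b dominates n^a' · (log n)^b' iff a > a', or (a = a' and b > b'). Ranking the 4 terms shows the dominant one is n^(5/2) · (log n)^3. Hence f(n) ∈ Θ(n^(5/2) · (log n)^3).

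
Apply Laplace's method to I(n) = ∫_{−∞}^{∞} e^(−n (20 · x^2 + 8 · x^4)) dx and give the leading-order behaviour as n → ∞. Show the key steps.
I(n) ~ sqrt(π/(20n))

φ(x) = 20 · x^2 + 8 · x^4 has its unique global minimum at x* = 0 (since φ'(x) = 40x + 32x^3 = 0 only at x = 0 for real x with both coefficients positive, and φ → ∞ as |x| → ∞). At x* = 0, φ(0) = 0 and φ''(0) = 40. Laplace's method then gives
  I(n) ~ sqrt(2π / (n · φ''(0))) · e^(−n φ(0)) = sqrt(2π / (40n)) = sqrt(π/(20n)).
The 8 · x^4 term contributes only at subleading order (an O(1/n) relative correction).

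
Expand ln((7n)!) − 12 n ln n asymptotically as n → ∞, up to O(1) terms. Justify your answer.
ln((7n)!) − 12 n ln n = −5 n ln n + 7(ln 7 − 1) n + (1/2) ln(2π·7n) + O(1/n)

Stirling: ln((7n)!) = 7n ln(7n) − 7n + (1/2) ln(2π·7n) + O(1/n).
Expand 7n ln(7n) = 7n (ln n + ln 7) = 7n ln n + 7n ln 7.
Subtract 12n ln n: leading term is (7 − 12) n ln n = −5 n ln n. The next term is 7n ln 7 − 7n = 7(ln 7 − 1) n. Then the (1/2) ln(2π·7n) correction.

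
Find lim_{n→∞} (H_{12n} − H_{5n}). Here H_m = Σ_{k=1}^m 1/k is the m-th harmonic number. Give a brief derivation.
lim = ln(12/5)

Euler-Maclaurin gives H_m = ln m + γ + 1/(2m) + O(1/m^2). The γ and O(1/m) terms cancel in the difference:
  H_{12n} − H_{5n} = ln(12n) − ln(5n) + O(1/n) = ln(12/5) + O(1/n).
Hence the limit is ln(12/5).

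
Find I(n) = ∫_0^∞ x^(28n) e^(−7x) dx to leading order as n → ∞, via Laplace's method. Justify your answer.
I(n) ~ (sqrt(2π·28n) / 7) · (28n/(7e))^(28n)

Write the integrand as exp(28n ln x − 7x) and set f(x) = 28n ln x − 7x. Then f'(x) = 28n/x − 7 = 0 at x* = 28n/7, and f''(x*) = −28n/x*^2 = −7^2/(28n). Laplace's method (interior maximum) gives
  I(n) ~ e^(f(x*)) · sqrt(2π / |f''(x*)|)
        = exp(28n ln(28n/7) − 28n) · sqrt(2π · 28n / 7^2)
        = (28n/7)^(28n) e^(−28n) · sqrt(2π·28n) / 7
        = (sqrt(2π·28n) / 7) · (28n/(7e))^(28n).
This matches Γ(28n+1)/7^(28n+1) with Stirling applied to Γ.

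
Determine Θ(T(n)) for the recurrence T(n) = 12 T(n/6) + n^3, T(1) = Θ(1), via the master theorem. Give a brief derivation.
T(n) = Θ(n^3)

log_6 12 ≈ 1.387. f(n) = n^3 dominates n^(log_6 12) since 3 > 1.387, and the regularity condition a·f(n/b) = 12·(n/6)^3 = (12/216)·n^3 ≤ c·f(n) holds with c = 12/216 ≈ 0.0556 < 1. So this is Case 3: T(n) = Θ(f(n)) = Θ(n^3).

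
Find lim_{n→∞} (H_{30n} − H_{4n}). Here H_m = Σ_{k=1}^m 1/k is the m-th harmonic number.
lim = ln(30/4) = ln(15/2)

Euler-Maclaurin gives H_m = ln m + γ + 1/(2m) + O(1/m^2). The γ and O(1/m) terms cancel in the difference:
  H_{30n} − H_{4n} = ln(30n) − ln(4n) + O(1/n) = ln(30/4) + O(1/n).
Hence the limit is ln(30/4) = ln(15/2).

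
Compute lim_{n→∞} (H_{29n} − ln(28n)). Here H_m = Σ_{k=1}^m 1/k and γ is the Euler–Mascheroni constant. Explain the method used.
lim = ln(29/28) + γ

By Euler-Maclaurin, H_m = ln m + γ + O(1/m). So
  H_{29n} − ln(28n) = ln(29n) + γ − ln(28n) + O(1/n)
                       = ln(29/28) + γ + O(1/n).
Hence the limit is ln(29/28) + γ.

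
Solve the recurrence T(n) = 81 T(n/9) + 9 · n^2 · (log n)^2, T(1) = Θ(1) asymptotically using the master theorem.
T(n) = Θ(n^2 · (log n)^3)

Here log_9 81 = 2 and f(n) = 9 · n^2 · (log n)^2 = Θ(n^(log_9 81) · (log n)^2). This is the extended Case 2 of the master theorem (f matches the critical exponent up to log factors), giving T(n) = Θ(n^(log_9 81) · (log n)^(2+1)) = Θ(n^2 · (log n)^3).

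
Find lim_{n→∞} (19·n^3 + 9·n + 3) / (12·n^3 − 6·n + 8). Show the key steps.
lim = 19/12

For large n the leading n^3 terms dominate both numerator and denominator. Dividing top and bottom by n^3, every other term tends to 0, leaving 19/12.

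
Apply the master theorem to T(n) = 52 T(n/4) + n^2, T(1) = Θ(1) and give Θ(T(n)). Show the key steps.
T(n) = Θ(n^(log_4 52))

Master theorem: compare f(n) = n^2 to n^(log_4 52) where log_4 52 ≈ 2.850. Since 2 < log_4 52, we have f(n) = O(n^(log_4 52 − ε)) for some ε > 0 — Case 1. Hence T(n) = Θ(n^(log_4 52)).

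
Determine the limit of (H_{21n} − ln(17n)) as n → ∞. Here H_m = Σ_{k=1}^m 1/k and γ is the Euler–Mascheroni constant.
lim = ln(21/17) + γ

By Euler-Maclaurin, H_m = ln m + γ + O(1/m). So
  H_{21n} − ln(17n) = ln(21n) + γ − ln(17n) + O(1/n)
                       = ln(21/17) + γ + O(1/n).
Hence the limit is ln(21/17) + γ.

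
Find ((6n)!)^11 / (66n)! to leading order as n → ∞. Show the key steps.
((6n)!)^11/(66n)! ~ ((2π·6n)^(10/2) / sqrt(11)) · 11^(−11·6n)  →  0

Write N = 6n. Stirling: N! ~ sqrt(2π N)(N/e)^N and (11N)! ~ sqrt(2π·11N)·(11N/e)^(11N).
  (N!)^11/(11N)! ~ (2π N)^(11/2) (N/e)^(11N) / [sqrt(2π·11N) (11N/e)^(11N)]
     = (2π N)^(11/2) / sqrt(2π·11N) · (N/(11N))^(11N)
     = (2π N)^((11−1)/2) / sqrt(11) · 11^(−11N).
Since 11^11 > 1, the factor 11^(−11N) decays exponentially, so the ratio → 0. Substituting N = 6n gives the stated form.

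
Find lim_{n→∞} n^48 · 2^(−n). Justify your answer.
lim = 0

Exponentials with base > 1 dominate every fixed polynomial: for any fixed c, n^c / 2^n → 0 as n → ∞ (e.g. by the ratio test, or by writing 2^n = e^(n ln 2) and noting e^(n ln 2) / n^c → ∞). Hence n^48 · 2^(−n) = n^48 / 2^n → 0.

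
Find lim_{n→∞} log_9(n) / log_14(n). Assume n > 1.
lim = ln(14) / ln(9) = log_9(14)

Change of base: log_9(n) = ln n / ln 9 and log_14(n) = ln n / ln 14. The ratio is (ln n / ln 9) · (ln 14 / ln n) = ln 14 / ln 9, a constant independent of n. So the limit is ln 14 / ln 9 = log_9(14).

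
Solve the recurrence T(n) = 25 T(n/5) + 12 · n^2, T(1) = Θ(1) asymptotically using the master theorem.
T(n) = Θ(n^2 log n)

log_5 25 = 2, and f(n) = 12 · n^2 = Θ(n^(log_5 25)). This is Case 2 of the master theorem: T(n) = Θ(f(n) · log n) = Θ(n^2 log n).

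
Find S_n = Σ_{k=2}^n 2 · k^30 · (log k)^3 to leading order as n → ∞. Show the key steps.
S_n ~ 2 · n^31 · (log n)^3 / 31

By integral comparison, S_n = ∫_1^n 2 · x^30 · (log x)^3 dx + O(n^30 · (log n)^3). For the integral, the leading term of ∫_1^n x^30 (log x)^3 dx is n^31/31 · (log n)^3 (by repeated integration by parts; each step lowers the log-exponent and produces a relatively O(1/log n) correction). Hence S_n ~ 2 · n^31 · (log n)^3 / 31.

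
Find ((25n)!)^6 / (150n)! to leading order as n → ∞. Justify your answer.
((25n)!)^6/(150n)! ~ ((2π·25n)^(5/2) / sqrt(6)) · 6^(−6·25n)  →  0

Write N = 25n. Stirling: N! ~ sqrt(2π N)(N/e)^N and (6N)! ~ sqrt(2π·6N)·(6N/e)^(6N).
  (N!)^6/(6N)! ~ (2π N)^(6/2) (N/e)^(6N) / [sqrt(2π·6N) (6N/e)^(6N)]
     = (2π N)^(6/2) / sqrt(2π·6N) · (N/(6N))^(6N)
     = (2π N)^((6−1)/2) / sqrt(6) · 6^(−6N).
Since 6^6 > 1, the factor 6^(−6N) decays exponentially, so the ratio → 0. Substituting N = 25n gives the stated form.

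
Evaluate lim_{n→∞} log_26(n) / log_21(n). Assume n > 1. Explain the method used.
lim = ln(21) / ln(26) = log_26(21)

Change of base: log_26(n) = ln n / ln 26 and log_21(n) = ln n / ln 21. The ratio is (ln n / ln 26) · (ln 21 / ln n) = ln 21 / ln 26, a constant independent of n. So the limit is ln 21 / ln 26 = log_26(21).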